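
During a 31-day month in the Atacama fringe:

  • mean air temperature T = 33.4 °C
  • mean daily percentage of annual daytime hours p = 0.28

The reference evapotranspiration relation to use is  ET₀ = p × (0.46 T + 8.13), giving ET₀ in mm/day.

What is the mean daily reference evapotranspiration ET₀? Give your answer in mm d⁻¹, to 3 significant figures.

6.58 mm d⁻¹

ET₀ = 0.28 × (0.46 × 33.4 + 8.13) = 0.28 × 23.494 = 6.5783 mm/d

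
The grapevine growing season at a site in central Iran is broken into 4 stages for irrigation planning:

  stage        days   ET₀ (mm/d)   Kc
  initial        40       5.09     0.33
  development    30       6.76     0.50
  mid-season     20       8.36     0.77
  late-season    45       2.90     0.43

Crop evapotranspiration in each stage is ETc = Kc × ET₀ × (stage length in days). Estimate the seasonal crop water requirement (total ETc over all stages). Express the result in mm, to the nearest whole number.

initial: 0.33 × 5.09 × 40 = 67.19 mm
development: 0.50 × 6.76 × 30 = 101.40 mm
mid-season: 0.77 × 8.36 × 20 = 128.74 mm
late-season: 0.43 × 2.90 × 45 = 56.12 mm
Seasonal total = 353.45 mm

353 mm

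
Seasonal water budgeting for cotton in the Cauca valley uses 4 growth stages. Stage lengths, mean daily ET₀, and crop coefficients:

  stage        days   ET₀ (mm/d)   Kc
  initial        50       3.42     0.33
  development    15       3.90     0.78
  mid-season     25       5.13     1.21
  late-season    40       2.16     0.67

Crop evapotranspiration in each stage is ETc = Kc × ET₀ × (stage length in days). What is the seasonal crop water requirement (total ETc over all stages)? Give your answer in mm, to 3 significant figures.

initial: 0.33 × 3.42 × 50 = 56.43 mm
development: 0.78 × 3.90 × 15 = 45.63 mm
mid-season: 1.21 × 5.13 × 25 = 155.18 mm
late-season: 0.67 × 2.16 × 40 = 57.89 mm
Seasonal total = 315.13 mm

315 mm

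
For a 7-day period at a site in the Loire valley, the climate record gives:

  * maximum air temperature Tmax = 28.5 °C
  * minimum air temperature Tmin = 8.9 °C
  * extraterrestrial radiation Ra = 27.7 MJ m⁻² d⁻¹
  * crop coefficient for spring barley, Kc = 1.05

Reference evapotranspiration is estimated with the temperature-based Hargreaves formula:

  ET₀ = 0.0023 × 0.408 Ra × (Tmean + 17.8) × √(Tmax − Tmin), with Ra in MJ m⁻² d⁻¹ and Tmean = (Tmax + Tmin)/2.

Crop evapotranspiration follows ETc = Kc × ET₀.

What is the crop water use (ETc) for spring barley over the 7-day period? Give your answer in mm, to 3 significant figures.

Tmean = (28.5 + 8.9)/2 = 18.70 °C
0.408 Ra = 0.408 × 27.7 = 11.3016 mm/d equivalent
ET₀ = 0.0023 × 11.3016 × (18.70 + 17.8) × √19.6 = 0.0023 × 11.3016 × 36.50 × 4.4272 = 4.2004 mm/d
ETc = Kc × ET₀ = 1.05 × 4.2004 = 4.4104 mm/d
Over 7 days: 4.4104 × 7 = 30.873 mm

30.9 mm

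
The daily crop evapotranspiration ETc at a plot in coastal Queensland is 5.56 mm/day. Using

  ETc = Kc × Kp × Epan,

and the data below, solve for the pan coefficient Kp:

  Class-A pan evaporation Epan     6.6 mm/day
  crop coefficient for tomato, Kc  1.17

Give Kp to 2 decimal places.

ETc = Kc × Kp × Epan  ⇒  Kp = ETc / (Kc × Epan)
Kp = 5.56 / (1.17 × 6.6) = 5.56 / 7.722 = 0.7200

0.72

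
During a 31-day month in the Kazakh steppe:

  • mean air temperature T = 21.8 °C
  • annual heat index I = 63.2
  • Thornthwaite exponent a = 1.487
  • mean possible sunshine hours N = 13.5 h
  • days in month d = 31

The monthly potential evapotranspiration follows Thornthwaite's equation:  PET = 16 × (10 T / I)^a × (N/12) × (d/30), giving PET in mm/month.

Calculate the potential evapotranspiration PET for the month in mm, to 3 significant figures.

10T/I = 10 × 21.8 / 63.2 = 3.4494
(10T/I)^a = 3.4494^1.487 = 6.3041
Uncorrected PET = 16 × 6.3041 = 100.866 mm
Correction = (N/12)(d/30) = (13.5/12)(31/30) = 1.1625
PET = 100.866 × 1.1625 = 117.257 mm/month

117 mm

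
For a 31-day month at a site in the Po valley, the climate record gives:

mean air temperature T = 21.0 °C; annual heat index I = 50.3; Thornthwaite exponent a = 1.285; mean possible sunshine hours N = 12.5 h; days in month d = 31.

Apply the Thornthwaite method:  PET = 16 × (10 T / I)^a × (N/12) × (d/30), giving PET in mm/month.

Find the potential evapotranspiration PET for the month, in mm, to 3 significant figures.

10T/I = 10 × 21.0 / 50.3 = 4.1750
(10T/I)^a = 4.1750^1.285 = 6.2740
Uncorrected PET = 16 × 6.2740 = 100.384 mm
Correction = (N/12)(d/30) = (12.5/12)(31/30) = 1.0764
PET = 100.384 × 1.0764 = 108.053 mm/month

108 mm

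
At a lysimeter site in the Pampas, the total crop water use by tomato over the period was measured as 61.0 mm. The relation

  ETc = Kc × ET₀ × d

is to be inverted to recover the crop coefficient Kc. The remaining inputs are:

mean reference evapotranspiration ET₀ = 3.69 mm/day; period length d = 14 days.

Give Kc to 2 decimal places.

1.18

ETc = Kc × ET₀ × d  ⇒  Kc = ETc / (ET₀ × d)
Kc = 61.0 / (3.69 × 14) = 61.0 / 51.66 = 1.1808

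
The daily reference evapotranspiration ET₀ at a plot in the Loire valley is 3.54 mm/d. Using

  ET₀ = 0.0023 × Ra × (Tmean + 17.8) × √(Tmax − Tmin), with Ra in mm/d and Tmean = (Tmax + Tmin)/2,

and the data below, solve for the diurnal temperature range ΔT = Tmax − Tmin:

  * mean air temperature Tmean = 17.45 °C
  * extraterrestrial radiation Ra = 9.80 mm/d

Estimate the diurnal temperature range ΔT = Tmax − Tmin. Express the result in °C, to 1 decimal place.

19.9 °C

√ΔT = ET₀ / [0.0023 × Ra × (Tmean+17.8)] = 3.54 / (0.0023 × 9.80 × 35.25) = 4.4554
ΔT = 4.4554² = 19.851 °C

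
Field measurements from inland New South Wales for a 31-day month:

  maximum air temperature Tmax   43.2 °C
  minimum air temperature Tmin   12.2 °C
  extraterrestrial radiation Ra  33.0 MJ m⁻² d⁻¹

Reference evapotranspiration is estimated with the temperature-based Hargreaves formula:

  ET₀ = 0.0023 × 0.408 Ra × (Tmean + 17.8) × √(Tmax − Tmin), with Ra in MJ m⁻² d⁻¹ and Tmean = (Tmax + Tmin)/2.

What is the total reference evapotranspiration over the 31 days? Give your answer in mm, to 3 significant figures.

243 mm

Tmean = (43.2 + 12.2)/2 = 27.70 °C
0.408 Ra = 0.408 × 33.0 = 13.4640 mm/d equivalent
ET₀ = 0.0023 × 13.4640 × (27.70 + 17.8) × √31.0 = 0.0023 × 13.4640 × 45.50 × 5.5678 = 7.8451 mm/d
Over 31 days: 7.8451 × 31 = 243.198 mm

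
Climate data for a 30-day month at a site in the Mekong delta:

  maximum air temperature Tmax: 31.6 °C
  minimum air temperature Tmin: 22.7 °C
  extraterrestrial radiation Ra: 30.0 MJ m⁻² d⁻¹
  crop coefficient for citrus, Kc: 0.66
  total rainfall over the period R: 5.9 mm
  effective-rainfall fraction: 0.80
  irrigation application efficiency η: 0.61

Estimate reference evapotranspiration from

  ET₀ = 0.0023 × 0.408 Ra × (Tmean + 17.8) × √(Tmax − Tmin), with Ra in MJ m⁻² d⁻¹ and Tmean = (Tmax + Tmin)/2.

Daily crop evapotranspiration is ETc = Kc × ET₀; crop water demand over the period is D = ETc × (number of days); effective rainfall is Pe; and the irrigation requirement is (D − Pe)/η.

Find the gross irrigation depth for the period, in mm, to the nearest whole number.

115 mm

Tmean = (31.6 + 22.7)/2 = 27.15 °C
0.408 Ra = 0.408 × 30.0 = 12.2400 mm/d equivalent
ET₀ = 0.0023 × 12.2400 × (27.15 + 17.8) × √8.9 = 0.0023 × 12.2400 × 44.95 × 2.9833 = 3.7752 mm/d
ETc = Kc × ET₀ = 0.66 × 3.7752 = 2.4916 mm/d
Crop demand D = ETc × 30 d = 2.4916 × 30 = 74.748 mm
Pe = 0.80 × 5.9 = 4.720 mm
D − Pe = 74.748 − 4.720 = 70.028 mm
Gross irrigation = 70.028 / 0.61 = 114.800 mm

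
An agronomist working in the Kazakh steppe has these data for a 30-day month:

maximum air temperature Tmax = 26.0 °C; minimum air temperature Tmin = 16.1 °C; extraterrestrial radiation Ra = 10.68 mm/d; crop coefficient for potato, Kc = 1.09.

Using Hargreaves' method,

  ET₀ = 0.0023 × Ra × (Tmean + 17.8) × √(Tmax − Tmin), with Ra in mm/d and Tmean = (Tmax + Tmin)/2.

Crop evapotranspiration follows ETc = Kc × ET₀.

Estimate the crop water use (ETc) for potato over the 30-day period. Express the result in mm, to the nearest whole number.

Tmean = (26.0 + 16.1)/2 = 21.05 °C
ET₀ = 0.0023 × 10.68 × (21.05 + 17.8) × √9.9 = 0.0023 × 10.68 × 38.85 × 3.1464 = 3.0026 mm/d
ETc = Kc × ET₀ = 1.09 × 3.0026 = 3.2728 mm/d
Over 30 days: 3.2728 × 30 = 98.184 mm

98 mm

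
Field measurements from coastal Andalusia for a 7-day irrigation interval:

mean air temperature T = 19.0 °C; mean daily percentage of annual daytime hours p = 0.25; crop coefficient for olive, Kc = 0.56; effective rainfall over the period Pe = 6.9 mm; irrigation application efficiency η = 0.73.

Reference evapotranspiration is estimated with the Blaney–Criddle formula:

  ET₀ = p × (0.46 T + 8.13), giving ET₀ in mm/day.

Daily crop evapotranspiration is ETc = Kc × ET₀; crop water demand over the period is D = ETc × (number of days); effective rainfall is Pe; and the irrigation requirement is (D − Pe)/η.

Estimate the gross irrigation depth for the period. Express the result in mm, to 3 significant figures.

ET₀ = 0.25 × (0.46 × 19.0 + 8.13) = 0.25 × 16.870 = 4.2175 mm/d
ETc = Kc × ET₀ = 0.56 × 4.2175 = 2.3618 mm/d
Crop demand D = ETc × 7 d = 2.3618 × 7 = 16.533 mm
D − Pe = 16.533 − 6.9 = 9.633 mm
Gross irrigation = 9.633 / 0.73 = 13.196 mm

13.2 mm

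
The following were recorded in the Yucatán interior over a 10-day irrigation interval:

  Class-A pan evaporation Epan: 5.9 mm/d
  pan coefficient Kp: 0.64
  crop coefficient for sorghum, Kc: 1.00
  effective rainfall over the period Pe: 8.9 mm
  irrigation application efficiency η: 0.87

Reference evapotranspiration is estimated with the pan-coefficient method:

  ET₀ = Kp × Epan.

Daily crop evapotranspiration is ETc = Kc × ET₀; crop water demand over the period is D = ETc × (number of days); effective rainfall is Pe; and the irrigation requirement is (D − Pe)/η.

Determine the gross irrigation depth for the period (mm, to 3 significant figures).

33.2 mm

ET₀ = 0.64 × 5.9 = 3.7760 mm/d
ETc = Kc × ET₀ = 1.00 × 3.7760 = 3.7760 mm/d
Crop demand D = ETc × 10 d = 3.7760 × 10 = 37.760 mm
D − Pe = 37.760 − 8.9 = 28.860 mm
Gross irrigation = 28.860 / 0.87 = 33.172 mm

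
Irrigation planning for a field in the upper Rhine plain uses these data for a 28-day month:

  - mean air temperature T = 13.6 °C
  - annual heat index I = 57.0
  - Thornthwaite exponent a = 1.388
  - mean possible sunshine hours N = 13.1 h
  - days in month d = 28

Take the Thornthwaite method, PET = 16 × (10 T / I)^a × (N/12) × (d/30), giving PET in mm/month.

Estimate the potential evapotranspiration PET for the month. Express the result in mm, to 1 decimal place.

54.5 mm

10T/I = 10 × 13.6 / 57.0 = 2.3860
(10T/I)^a = 2.3860^1.388 = 3.3435
Uncorrected PET = 16 × 3.3435 = 53.496 mm
Correction = (N/12)(d/30) = (13.1/12)(28/30) = 1.0189
PET = 53.496 × 1.0189 = 54.507 mm/month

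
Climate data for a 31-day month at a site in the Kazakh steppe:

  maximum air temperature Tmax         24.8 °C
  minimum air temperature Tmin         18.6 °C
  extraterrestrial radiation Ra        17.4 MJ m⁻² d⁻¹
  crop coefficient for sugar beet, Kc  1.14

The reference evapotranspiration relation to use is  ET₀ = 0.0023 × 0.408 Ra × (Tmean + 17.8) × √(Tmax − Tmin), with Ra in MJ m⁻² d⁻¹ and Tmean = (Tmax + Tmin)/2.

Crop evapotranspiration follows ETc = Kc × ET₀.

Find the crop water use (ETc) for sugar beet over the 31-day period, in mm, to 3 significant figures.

56.8 mm

Tmean = (24.8 + 18.6)/2 = 21.70 °C
0.408 Ra = 0.408 × 17.4 = 7.0992 mm/d equivalent
ET₀ = 0.0023 × 7.0992 × (21.70 + 17.8) × √6.2 = 0.0023 × 7.0992 × 39.50 × 2.4900 = 1.6060 mm/d
ETc = Kc × ET₀ = 1.14 × 1.6060 = 1.8308 mm/d
Over 31 days: 1.8308 × 31 = 56.755 mm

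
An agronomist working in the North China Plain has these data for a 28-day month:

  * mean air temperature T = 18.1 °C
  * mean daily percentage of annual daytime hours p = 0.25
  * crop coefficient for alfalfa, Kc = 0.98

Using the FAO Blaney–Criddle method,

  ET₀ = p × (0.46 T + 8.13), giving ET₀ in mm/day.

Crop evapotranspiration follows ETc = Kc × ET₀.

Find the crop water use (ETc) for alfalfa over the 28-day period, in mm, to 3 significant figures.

113 mm

ET₀ = 0.25 × (0.46 × 18.1 + 8.13) = 0.25 × 16.456 = 4.1140 mm/d
ETc = Kc × ET₀ = 0.98 × 4.1140 = 4.0317 mm/d
Over 28 days: 4.0317 × 28 = 112.888 mm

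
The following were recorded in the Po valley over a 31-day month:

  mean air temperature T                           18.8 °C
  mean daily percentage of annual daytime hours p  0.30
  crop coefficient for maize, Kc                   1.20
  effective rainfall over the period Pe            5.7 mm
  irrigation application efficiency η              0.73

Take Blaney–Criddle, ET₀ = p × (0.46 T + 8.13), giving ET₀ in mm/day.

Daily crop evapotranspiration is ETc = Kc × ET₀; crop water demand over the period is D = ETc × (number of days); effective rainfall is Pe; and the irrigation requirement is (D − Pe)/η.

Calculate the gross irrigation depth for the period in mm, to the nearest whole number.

249 mm

ET₀ = 0.30 × (0.46 × 18.8 + 8.13) = 0.30 × 16.778 = 5.0334 mm/d
ETc = Kc × ET₀ = 1.20 × 5.0334 = 6.0401 mm/d
Crop demand D = ETc × 31 d = 6.0401 × 31 = 187.243 mm
D − Pe = 187.243 − 5.7 = 181.543 mm
Gross irrigation = 181.543 / 0.73 = 248.689 mm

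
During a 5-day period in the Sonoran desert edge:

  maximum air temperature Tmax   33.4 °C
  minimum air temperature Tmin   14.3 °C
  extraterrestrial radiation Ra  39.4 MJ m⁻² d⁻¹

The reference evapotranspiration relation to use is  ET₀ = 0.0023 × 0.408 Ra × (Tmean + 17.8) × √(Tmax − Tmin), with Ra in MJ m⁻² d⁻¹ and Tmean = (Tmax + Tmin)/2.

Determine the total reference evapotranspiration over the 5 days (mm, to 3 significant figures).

Tmean = (33.4 + 14.3)/2 = 23.85 °C
0.408 Ra = 0.408 × 39.4 = 16.0752 mm/d equivalent
ET₀ = 0.0023 × 16.0752 × (23.85 + 17.8) × √19.1 = 0.0023 × 16.0752 × 41.65 × 4.3704 = 6.7301 mm/d
Over 5 days: 6.7301 × 5 = 33.651 mm

33.7 mm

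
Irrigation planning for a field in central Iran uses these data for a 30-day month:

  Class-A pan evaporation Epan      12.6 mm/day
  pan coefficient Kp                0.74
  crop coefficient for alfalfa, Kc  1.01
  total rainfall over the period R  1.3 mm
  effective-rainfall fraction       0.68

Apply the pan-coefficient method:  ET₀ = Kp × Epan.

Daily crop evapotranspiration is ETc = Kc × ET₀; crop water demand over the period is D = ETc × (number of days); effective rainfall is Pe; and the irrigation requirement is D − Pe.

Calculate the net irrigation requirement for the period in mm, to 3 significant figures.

ET₀ = 0.74 × 12.6 = 9.3240 mm/d
ETc = Kc × ET₀ = 1.01 × 9.3240 = 9.4172 mm/d
Crop demand D = ETc × 30 d = 9.4172 × 30 = 282.516 mm
Pe = 0.68 × 1.3 = 0.884 mm
D − Pe = 282.516 − 0.884 = 281.632 mm

282 mm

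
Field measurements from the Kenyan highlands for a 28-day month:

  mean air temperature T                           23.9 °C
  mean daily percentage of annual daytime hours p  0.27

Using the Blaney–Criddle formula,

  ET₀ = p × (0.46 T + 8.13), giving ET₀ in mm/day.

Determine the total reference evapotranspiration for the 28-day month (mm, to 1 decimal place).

144.6 mm

ET₀ = 0.27 × (0.46 × 23.9 + 8.13) = 0.27 × 19.124 = 5.1635 mm/d
Monthly total = 5.1635 × 28 = 144.578 mm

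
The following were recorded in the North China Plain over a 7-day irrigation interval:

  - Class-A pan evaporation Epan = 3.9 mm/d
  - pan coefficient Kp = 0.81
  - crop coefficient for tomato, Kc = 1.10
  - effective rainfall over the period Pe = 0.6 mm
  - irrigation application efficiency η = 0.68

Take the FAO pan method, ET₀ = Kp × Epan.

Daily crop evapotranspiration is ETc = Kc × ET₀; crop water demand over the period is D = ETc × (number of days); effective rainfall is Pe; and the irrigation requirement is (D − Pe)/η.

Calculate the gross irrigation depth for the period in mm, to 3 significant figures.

ET₀ = 0.81 × 3.9 = 3.1590 mm/d
ETc = Kc × ET₀ = 1.10 × 3.1590 = 3.4749 mm/d
Crop demand D = ETc × 7 d = 3.4749 × 7 = 24.324 mm
D − Pe = 24.324 − 0.6 = 23.724 mm
Gross irrigation = 23.724 / 0.68 = 34.888 mm

34.9 mm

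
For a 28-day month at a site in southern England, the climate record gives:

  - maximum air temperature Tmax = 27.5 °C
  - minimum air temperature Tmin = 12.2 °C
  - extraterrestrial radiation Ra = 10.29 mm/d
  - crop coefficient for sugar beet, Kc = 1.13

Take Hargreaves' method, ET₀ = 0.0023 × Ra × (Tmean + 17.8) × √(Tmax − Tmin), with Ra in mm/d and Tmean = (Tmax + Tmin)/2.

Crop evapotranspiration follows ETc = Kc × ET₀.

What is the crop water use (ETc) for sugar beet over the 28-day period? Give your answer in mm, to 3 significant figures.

110 mm

Tmean = (27.5 + 12.2)/2 = 19.85 °C
ET₀ = 0.0023 × 10.29 × (19.85 + 17.8) × √15.3 = 0.0023 × 10.29 × 37.65 × 3.9115 = 3.4854 mm/d
ETc = Kc × ET₀ = 1.13 × 3.4854 = 3.9385 mm/d
Over 28 days: 3.9385 × 28 = 110.278 mm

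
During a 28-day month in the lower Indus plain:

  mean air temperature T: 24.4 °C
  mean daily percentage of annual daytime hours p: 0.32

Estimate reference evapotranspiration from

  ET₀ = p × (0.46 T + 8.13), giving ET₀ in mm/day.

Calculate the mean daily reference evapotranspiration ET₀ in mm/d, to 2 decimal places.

6.19 mm/d

ET₀ = 0.32 × (0.46 × 24.4 + 8.13) = 0.32 × 19.354 = 6.1933 mm/d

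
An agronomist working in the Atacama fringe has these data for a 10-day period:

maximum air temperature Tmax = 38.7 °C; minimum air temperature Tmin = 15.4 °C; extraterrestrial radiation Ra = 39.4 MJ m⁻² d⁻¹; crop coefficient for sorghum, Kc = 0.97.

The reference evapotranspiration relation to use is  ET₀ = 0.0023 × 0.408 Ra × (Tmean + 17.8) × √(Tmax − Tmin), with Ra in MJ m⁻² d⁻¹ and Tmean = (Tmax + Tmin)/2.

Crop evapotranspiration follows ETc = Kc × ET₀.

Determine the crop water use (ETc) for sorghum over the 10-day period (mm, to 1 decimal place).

77.6 mm

Tmean = (38.7 + 15.4)/2 = 27.05 °C
0.408 Ra = 0.408 × 39.4 = 16.0752 mm/d equivalent
ET₀ = 0.0023 × 16.0752 × (27.05 + 17.8) × √23.3 = 0.0023 × 16.0752 × 44.85 × 4.8270 = 8.0043 mm/d
ETc = Kc × ET₀ = 0.97 × 8.0043 = 7.7642 mm/d
Over 10 days: 7.7642 × 10 = 77.642 mm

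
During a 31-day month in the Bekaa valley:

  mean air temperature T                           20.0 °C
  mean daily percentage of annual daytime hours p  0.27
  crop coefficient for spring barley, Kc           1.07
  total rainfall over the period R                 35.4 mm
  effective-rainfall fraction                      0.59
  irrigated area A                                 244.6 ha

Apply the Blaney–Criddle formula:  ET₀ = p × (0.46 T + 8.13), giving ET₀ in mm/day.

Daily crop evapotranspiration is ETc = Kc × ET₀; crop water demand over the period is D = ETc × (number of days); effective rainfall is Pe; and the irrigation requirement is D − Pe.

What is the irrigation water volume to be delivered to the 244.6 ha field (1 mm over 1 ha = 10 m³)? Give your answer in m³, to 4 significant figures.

328500 m³

ET₀ = 0.27 × (0.46 × 20.0 + 8.13) = 0.27 × 17.330 = 4.6791 mm/d
ETc = Kc × ET₀ = 1.07 × 4.6791 = 5.0066 mm/d
Crop demand D = ETc × 31 d = 5.0066 × 31 = 155.205 mm
Pe = 0.59 × 35.4 = 20.886 mm
D − Pe = 155.205 − 20.886 = 134.319 mm
Volume = 134.319 mm × 244.6 ha × 10 = 328544.3 m³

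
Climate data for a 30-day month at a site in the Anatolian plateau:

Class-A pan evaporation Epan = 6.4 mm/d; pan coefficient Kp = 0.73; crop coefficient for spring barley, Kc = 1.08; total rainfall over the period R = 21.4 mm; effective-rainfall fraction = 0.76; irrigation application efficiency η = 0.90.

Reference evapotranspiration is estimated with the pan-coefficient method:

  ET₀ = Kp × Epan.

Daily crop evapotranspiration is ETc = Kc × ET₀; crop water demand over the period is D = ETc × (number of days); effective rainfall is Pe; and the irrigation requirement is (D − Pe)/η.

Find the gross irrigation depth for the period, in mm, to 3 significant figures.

ET₀ = 0.73 × 6.4 = 4.6720 mm/d
ETc = Kc × ET₀ = 1.08 × 4.6720 = 5.0458 mm/d
Crop demand D = ETc × 30 d = 5.0458 × 30 = 151.374 mm
Pe = 0.76 × 21.4 = 16.264 mm
D − Pe = 151.374 − 16.264 = 135.110 mm
Gross irrigation = 135.110 / 0.90 = 150.122 mm

150 mm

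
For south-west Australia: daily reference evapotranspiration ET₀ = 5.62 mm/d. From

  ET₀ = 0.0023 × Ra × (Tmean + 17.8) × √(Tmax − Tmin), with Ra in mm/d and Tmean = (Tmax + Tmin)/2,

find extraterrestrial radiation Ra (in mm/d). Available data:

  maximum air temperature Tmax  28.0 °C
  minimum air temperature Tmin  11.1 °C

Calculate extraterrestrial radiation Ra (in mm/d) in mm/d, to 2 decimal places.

15.91 mm/d

Tmean = 19.55 °C; √ΔT = 4.1110
Ra = ET₀ / [0.0023 × (Tmean+17.8) × √ΔT] = 5.62 / (0.0023 × 37.35 × 4.1110) = 15.914 mm/d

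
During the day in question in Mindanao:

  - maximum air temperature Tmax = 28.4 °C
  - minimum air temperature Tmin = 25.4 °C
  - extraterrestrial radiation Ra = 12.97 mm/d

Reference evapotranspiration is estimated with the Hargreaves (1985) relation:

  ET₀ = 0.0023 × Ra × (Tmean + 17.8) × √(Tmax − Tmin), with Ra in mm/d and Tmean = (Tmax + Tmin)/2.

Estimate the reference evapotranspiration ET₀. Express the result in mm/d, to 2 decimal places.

2.31 mm/d

Tmean = (28.4 + 25.4)/2 = 26.90 °C
ET₀ = 0.0023 × 12.97 × (26.90 + 17.8) × √3.0 = 0.0023 × 12.97 × 44.70 × 1.7321 = 2.3097 mm/d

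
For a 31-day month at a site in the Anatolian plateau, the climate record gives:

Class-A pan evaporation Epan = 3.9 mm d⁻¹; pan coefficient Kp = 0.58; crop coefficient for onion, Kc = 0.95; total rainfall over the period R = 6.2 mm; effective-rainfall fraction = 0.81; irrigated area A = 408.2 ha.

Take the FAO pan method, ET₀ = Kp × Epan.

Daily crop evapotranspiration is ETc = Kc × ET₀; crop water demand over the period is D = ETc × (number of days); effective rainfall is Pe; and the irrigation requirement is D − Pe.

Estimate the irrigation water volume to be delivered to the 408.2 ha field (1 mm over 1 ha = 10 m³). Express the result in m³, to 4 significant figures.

ET₀ = 0.58 × 3.9 = 2.2620 mm/d
ETc = Kc × ET₀ = 0.95 × 2.2620 = 2.1489 mm/d
Crop demand D = ETc × 31 d = 2.1489 × 31 = 66.616 mm
Pe = 0.81 × 6.2 = 5.022 mm
D − Pe = 66.616 − 5.022 = 61.594 mm
Volume = 61.594 mm × 408.2 ha × 10 = 251426.7 m³

251400 m³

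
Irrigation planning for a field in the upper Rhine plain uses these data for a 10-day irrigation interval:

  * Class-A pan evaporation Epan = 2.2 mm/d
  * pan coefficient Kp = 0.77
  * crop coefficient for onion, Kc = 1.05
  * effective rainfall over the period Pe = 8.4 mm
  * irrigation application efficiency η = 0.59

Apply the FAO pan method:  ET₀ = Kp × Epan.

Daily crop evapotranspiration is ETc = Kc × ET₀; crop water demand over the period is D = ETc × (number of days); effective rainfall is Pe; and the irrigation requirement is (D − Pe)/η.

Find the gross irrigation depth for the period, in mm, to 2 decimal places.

15.91 mm

ET₀ = 0.77 × 2.2 = 1.6940 mm/d
ETc = Kc × ET₀ = 1.05 × 1.6940 = 1.7787 mm/d
Crop demand D = ETc × 10 d = 1.7787 × 10 = 17.787 mm
D − Pe = 17.787 − 8.4 = 9.387 mm
Gross irrigation = 9.387 / 0.59 = 15.910 mm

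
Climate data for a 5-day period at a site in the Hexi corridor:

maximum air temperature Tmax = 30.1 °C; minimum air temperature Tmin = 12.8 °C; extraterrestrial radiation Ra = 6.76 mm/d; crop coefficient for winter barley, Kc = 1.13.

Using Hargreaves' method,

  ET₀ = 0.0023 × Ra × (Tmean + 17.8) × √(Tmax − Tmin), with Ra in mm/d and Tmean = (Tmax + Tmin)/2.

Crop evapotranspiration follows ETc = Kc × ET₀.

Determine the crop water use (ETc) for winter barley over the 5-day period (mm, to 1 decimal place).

Tmean = (30.1 + 12.8)/2 = 21.45 °C
ET₀ = 0.0023 × 6.76 × (21.45 + 17.8) × √17.3 = 0.0023 × 6.76 × 39.25 × 4.1593 = 2.5383 mm/d
ETc = Kc × ET₀ = 1.13 × 2.5383 = 2.8683 mm/d
Over 5 days: 2.8683 × 5 = 14.342 mm

14.3 mm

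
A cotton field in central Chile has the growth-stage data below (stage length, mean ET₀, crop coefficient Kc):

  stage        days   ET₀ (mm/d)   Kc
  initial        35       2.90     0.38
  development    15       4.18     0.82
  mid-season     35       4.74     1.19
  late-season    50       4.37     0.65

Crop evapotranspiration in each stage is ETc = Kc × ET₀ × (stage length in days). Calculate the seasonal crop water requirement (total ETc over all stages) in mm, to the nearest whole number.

429 mm

initial: 0.38 × 2.90 × 35 = 38.57 mm
development: 0.82 × 4.18 × 15 = 51.41 mm
mid-season: 1.19 × 4.74 × 35 = 197.42 mm
late-season: 0.65 × 4.37 × 50 = 142.03 mm
Seasonal total = 429.43 mm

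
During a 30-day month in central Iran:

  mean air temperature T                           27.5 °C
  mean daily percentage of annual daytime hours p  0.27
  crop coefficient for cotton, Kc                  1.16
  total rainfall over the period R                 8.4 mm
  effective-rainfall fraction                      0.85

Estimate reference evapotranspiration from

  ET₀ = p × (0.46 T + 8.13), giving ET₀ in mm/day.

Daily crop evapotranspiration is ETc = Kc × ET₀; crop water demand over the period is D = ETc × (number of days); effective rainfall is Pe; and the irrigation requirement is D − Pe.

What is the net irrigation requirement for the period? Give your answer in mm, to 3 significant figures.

188 mm

ET₀ = 0.27 × (0.46 × 27.5 + 8.13) = 0.27 × 20.780 = 5.6106 mm/d
ETc = Kc × ET₀ = 1.16 × 5.6106 = 6.5083 mm/d
Crop demand D = ETc × 30 d = 6.5083 × 30 = 195.249 mm
Pe = 0.85 × 8.4 = 7.140 mm
D − Pe = 195.249 − 7.140 = 188.109 mm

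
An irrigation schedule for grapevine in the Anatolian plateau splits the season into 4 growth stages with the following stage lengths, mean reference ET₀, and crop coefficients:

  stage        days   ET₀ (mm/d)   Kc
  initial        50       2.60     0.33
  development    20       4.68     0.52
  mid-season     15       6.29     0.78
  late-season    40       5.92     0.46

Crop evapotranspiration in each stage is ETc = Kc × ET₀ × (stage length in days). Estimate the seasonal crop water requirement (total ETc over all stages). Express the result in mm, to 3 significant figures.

274 mm

initial: 0.33 × 2.60 × 50 = 42.90 mm
development: 0.52 × 4.68 × 20 = 48.67 mm
mid-season: 0.78 × 6.29 × 15 = 73.59 mm
late-season: 0.46 × 5.92 × 40 = 108.93 mm
Seasonal total = 274.09 mm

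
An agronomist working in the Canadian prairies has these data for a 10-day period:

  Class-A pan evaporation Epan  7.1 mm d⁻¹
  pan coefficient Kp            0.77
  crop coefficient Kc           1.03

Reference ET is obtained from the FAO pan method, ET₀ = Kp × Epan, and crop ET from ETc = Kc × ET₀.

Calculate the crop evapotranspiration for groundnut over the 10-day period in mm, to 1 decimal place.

ET₀ = 0.77 × 7.1 = 5.4670 mm/d
ETc = Kc × ET₀ = 1.03 × 5.4670 = 5.6310 mm/d
Over 10 days: 5.6310 × 10 = 56.310 mm

56.3 mm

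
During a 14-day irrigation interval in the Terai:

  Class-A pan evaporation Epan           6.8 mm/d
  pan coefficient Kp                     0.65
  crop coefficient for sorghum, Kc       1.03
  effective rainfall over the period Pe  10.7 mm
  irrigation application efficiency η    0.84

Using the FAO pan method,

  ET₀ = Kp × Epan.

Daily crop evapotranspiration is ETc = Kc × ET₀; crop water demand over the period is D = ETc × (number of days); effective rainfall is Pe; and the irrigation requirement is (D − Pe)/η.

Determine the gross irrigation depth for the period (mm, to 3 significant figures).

ET₀ = 0.65 × 6.8 = 4.4200 mm/d
ETc = Kc × ET₀ = 1.03 × 4.4200 = 4.5526 mm/d
Crop demand D = ETc × 14 d = 4.5526 × 14 = 63.736 mm
D − Pe = 63.736 − 10.7 = 53.036 mm
Gross irrigation = 53.036 / 0.84 = 63.138 mm

63.1 mm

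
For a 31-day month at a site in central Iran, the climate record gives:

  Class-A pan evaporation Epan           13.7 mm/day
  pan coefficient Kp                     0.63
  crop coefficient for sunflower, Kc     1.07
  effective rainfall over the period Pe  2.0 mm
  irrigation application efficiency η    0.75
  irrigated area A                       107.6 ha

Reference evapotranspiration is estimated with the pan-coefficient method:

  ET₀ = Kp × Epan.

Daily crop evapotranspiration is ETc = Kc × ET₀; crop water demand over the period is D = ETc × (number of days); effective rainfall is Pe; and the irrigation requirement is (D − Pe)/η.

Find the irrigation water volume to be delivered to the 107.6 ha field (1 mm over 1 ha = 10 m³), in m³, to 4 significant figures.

407900 m³

ET₀ = 0.63 × 13.7 = 8.6310 mm/d
ETc = Kc × ET₀ = 1.07 × 8.6310 = 9.2352 mm/d
Crop demand D = ETc × 31 d = 9.2352 × 31 = 286.291 mm
D − Pe = 286.291 − 2.0 = 284.291 mm
Gross irrigation = 284.291 / 0.75 = 379.055 mm
Volume = 379.055 mm × 107.6 ha × 10 = 407863.2 m³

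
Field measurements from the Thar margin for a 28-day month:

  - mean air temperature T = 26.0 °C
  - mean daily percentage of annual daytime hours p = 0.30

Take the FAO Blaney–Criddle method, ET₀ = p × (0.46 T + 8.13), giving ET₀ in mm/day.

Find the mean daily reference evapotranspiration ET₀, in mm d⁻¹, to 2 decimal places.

6.03 mm d⁻¹

ET₀ = 0.30 × (0.46 × 26.0 + 8.13) = 0.30 × 20.090 = 6.0270 mm/d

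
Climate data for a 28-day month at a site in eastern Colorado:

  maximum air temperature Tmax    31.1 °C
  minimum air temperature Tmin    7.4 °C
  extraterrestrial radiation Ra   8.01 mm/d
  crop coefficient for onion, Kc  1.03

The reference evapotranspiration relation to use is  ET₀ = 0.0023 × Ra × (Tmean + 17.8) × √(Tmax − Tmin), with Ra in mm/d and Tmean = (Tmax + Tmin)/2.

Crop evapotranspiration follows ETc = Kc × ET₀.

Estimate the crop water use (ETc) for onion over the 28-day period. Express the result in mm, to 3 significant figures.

Tmean = (31.1 + 7.4)/2 = 19.25 °C
ET₀ = 0.0023 × 8.01 × (19.25 + 17.8) × √23.7 = 0.0023 × 8.01 × 37.05 × 4.8683 = 3.3230 mm/d
ETc = Kc × ET₀ = 1.03 × 3.3230 = 3.4227 mm/d
Over 28 days: 3.4227 × 28 = 95.836 mm

95.8 mm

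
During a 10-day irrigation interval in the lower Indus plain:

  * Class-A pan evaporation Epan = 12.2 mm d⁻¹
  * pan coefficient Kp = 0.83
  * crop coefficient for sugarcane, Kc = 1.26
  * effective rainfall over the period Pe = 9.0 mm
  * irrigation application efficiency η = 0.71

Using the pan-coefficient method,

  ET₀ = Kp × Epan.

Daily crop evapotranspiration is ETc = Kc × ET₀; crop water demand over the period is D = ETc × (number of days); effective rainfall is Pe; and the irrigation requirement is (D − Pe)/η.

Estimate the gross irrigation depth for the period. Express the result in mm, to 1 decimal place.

167.0 mm

ET₀ = 0.83 × 12.2 = 10.1260 mm/d
ETc = Kc × ET₀ = 1.26 × 10.1260 = 12.7588 mm/d
Crop demand D = ETc × 10 d = 12.7588 × 10 = 127.588 mm
D − Pe = 127.588 − 9.0 = 118.588 mm
Gross irrigation = 118.588 / 0.71 = 167.025 mm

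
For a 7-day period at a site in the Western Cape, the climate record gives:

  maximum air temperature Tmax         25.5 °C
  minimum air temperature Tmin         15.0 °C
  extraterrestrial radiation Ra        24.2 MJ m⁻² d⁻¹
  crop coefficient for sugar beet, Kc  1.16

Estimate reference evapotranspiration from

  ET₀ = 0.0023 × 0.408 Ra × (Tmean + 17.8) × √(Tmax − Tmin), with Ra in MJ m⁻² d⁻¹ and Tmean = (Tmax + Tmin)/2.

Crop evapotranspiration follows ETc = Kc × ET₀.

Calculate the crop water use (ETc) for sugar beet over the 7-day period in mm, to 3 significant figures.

Tmean = (25.5 + 15.0)/2 = 20.25 °C
0.408 Ra = 0.408 × 24.2 = 9.8736 mm/d equivalent
ET₀ = 0.0023 × 9.8736 × (20.25 + 17.8) × √10.5 = 0.0023 × 9.8736 × 38.05 × 3.2404 = 2.8000 mm/d
ETc = Kc × ET₀ = 1.16 × 2.8000 = 3.2480 mm/d
Over 7 days: 3.2480 × 7 = 22.736 mm

22.7 mm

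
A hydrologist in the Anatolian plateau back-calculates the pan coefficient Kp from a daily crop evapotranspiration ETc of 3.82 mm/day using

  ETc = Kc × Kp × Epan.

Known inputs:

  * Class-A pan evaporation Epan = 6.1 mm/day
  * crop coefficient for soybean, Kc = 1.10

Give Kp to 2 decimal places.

0.57

ETc = Kc × Kp × Epan  ⇒  Kp = ETc / (Kc × Epan)
Kp = 3.82 / (1.10 × 6.1) = 3.82 / 6.710 = 0.5693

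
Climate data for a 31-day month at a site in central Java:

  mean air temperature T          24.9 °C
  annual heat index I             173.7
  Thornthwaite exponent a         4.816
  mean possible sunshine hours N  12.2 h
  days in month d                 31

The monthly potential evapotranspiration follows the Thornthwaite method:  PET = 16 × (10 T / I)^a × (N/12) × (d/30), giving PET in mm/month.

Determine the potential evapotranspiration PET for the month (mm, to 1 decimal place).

10T/I = 10 × 24.9 / 173.7 = 1.4335
(10T/I)^a = 1.4335^4.816 = 5.6651
Uncorrected PET = 16 × 5.6651 = 90.642 mm
Correction = (N/12)(d/30) = (12.2/12)(31/30) = 1.0506
PET = 90.642 × 1.0506 = 95.228 mm/month

95.2 mm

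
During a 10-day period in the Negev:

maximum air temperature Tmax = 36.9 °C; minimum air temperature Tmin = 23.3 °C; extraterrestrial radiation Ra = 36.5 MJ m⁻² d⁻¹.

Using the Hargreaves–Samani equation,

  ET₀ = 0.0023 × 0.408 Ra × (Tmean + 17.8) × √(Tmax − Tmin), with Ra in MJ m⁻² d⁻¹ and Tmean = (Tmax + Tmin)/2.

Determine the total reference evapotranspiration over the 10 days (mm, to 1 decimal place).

Tmean = (36.9 + 23.3)/2 = 30.10 °C
0.408 Ra = 0.408 × 36.5 = 14.8920 mm/d equivalent
ET₀ = 0.0023 × 14.8920 × (30.10 + 17.8) × √13.6 = 0.0023 × 14.8920 × 47.90 × 3.6878 = 6.0504 mm/d
Over 10 days: 6.0504 × 10 = 60.504 mm

60.5 mm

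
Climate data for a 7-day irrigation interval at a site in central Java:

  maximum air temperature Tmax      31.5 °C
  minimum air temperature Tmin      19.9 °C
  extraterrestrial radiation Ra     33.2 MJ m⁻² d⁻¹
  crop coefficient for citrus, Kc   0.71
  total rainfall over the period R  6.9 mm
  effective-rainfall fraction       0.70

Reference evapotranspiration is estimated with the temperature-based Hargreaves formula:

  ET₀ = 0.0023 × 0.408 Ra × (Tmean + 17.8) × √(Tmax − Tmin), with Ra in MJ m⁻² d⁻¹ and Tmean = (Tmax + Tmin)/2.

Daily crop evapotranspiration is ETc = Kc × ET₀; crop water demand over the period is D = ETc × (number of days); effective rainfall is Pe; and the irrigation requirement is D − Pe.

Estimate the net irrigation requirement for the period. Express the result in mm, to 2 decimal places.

Tmean = (31.5 + 19.9)/2 = 25.70 °C
0.408 Ra = 0.408 × 33.2 = 13.5456 mm/d equivalent
ET₀ = 0.0023 × 13.5456 × (25.70 + 17.8) × √11.6 = 0.0023 × 13.5456 × 43.50 × 3.4059 = 4.6158 mm/d
ETc = Kc × ET₀ = 0.71 × 4.6158 = 3.2772 mm/d
Crop demand D = ETc × 7 d = 3.2772 × 7 = 22.940 mm
Pe = 0.70 × 6.9 = 4.830 mm
D − Pe = 22.940 − 4.830 = 18.110 mm

18.11 mm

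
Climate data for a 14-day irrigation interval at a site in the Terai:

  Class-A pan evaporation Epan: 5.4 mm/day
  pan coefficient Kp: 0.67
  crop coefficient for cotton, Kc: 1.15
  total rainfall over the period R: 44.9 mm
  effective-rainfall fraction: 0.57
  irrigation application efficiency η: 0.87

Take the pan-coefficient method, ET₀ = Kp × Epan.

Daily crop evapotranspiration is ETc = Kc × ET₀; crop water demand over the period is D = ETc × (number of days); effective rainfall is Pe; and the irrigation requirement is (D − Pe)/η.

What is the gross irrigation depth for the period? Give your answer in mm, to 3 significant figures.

37.5 mm

ET₀ = 0.67 × 5.4 = 3.6180 mm/d
ETc = Kc × ET₀ = 1.15 × 3.6180 = 4.1607 mm/d
Crop demand D = ETc × 14 d = 4.1607 × 14 = 58.250 mm
Pe = 0.57 × 44.9 = 25.593 mm
D − Pe = 58.250 − 25.593 = 32.657 mm
Gross irrigation = 32.657 / 0.87 = 37.537 mm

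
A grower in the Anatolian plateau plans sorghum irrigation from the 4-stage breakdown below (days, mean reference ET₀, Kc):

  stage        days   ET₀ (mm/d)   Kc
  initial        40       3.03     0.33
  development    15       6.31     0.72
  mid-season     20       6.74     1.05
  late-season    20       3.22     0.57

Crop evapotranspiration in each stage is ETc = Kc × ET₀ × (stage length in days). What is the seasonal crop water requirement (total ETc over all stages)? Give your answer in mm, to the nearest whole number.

initial: 0.33 × 3.03 × 40 = 40.00 mm
development: 0.72 × 6.31 × 15 = 68.15 mm
mid-season: 1.05 × 6.74 × 20 = 141.54 mm
late-season: 0.57 × 3.22 × 20 = 36.71 mm
Seasonal total = 286.40 mm

286 mm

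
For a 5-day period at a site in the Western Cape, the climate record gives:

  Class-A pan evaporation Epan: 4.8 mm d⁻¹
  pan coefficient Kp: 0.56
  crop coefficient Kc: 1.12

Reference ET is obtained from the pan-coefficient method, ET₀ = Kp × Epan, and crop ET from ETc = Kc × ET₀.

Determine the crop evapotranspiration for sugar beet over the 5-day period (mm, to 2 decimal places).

15.05 mm

ET₀ = 0.56 × 4.8 = 2.6880 mm/d
ETc = Kc × ET₀ = 1.12 × 2.6880 = 3.0106 mm/d
Over 5 days: 3.0106 × 5 = 15.053 mm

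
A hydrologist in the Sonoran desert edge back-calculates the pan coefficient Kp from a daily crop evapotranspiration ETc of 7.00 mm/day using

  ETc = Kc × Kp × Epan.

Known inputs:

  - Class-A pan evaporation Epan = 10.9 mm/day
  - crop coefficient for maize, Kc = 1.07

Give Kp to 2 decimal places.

ETc = Kc × Kp × Epan  ⇒  Kp = ETc / (Kc × Epan)
Kp = 7.00 / (1.07 × 10.9) = 7.00 / 11.663 = 0.6002

0.60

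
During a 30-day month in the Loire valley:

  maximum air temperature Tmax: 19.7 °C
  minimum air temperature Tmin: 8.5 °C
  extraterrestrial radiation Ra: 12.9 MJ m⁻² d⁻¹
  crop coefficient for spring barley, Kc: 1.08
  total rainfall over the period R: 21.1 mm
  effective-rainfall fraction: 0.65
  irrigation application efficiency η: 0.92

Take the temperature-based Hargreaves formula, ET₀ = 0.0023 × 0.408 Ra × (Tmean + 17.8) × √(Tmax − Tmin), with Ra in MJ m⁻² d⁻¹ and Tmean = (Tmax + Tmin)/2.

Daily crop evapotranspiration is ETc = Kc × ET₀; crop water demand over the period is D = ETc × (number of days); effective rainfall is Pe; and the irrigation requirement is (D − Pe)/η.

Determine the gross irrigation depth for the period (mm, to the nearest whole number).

Tmean = (19.7 + 8.5)/2 = 14.10 °C
0.408 Ra = 0.408 × 12.9 = 5.2632 mm/d equivalent
ET₀ = 0.0023 × 5.2632 × (14.10 + 17.8) × √11.2 = 0.0023 × 5.2632 × 31.90 × 3.3466 = 1.2923 mm/d
ETc = Kc × ET₀ = 1.08 × 1.2923 = 1.3957 mm/d
Crop demand D = ETc × 30 d = 1.3957 × 30 = 41.871 mm
Pe = 0.65 × 21.1 = 13.715 mm
D − Pe = 41.871 − 13.715 = 28.156 mm
Gross irrigation = 28.156 / 0.92 = 30.604 mm

31 mm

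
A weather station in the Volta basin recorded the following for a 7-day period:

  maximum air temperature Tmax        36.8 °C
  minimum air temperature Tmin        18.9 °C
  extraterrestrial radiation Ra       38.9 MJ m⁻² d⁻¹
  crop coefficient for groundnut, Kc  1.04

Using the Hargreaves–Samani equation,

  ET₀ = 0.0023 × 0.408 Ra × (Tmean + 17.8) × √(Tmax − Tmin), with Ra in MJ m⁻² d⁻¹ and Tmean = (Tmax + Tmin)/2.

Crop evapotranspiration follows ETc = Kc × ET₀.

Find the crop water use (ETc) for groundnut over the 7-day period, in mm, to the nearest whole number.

Tmean = (36.8 + 18.9)/2 = 27.85 °C
0.408 Ra = 0.408 × 38.9 = 15.8712 mm/d equivalent
ET₀ = 0.0023 × 15.8712 × (27.85 + 17.8) × √17.9 = 0.0023 × 15.8712 × 45.65 × 4.2308 = 7.0502 mm/d
ETc = Kc × ET₀ = 1.04 × 7.0502 = 7.3322 mm/d
Over 7 days: 7.3322 × 7 = 51.325 mm

51 mm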